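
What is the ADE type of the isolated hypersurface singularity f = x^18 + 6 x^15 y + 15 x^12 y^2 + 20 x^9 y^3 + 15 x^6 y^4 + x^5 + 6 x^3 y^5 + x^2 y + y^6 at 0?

D7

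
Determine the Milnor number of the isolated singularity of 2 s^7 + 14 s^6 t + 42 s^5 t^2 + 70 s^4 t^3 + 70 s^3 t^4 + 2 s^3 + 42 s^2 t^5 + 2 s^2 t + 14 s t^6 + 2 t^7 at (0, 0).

8

The Hessian of f at 0 has rank 0. Corank 2; j^3 = 2*s^2*(s + t) has shape L^2 M (L != M), so D-series; mu = 8 gives D_8.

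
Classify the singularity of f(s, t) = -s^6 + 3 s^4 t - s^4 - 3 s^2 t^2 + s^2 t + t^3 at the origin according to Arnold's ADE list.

The Hessian of f at 0 has rank 0. Corank 2; j^3 = t*(s^2 + t^2) splits into three distinct lines over C (the quadratic factor has nonzero discriminant), so D_4.

D4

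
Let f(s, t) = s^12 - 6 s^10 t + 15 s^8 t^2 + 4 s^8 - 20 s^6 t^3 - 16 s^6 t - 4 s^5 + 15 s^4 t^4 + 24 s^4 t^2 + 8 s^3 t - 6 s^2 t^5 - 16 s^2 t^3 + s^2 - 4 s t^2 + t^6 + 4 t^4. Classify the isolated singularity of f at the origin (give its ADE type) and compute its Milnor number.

Type A_5, Milnor number mu = 5.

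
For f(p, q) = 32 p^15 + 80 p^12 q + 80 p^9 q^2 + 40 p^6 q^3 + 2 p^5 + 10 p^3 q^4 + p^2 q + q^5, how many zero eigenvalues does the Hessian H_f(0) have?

2

The Hessian at 0 is [[0, 0], [0, 0]] of rank 0; hence corank 2.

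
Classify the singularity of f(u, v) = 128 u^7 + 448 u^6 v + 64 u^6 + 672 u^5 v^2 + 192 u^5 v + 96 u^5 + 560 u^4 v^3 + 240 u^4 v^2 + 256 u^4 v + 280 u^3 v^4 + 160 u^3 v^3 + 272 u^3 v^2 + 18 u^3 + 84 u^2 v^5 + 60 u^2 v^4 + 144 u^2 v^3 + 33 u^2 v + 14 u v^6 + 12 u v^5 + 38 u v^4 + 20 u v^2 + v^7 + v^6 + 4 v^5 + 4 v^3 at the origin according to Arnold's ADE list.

The Hessian of f at 0 has rank 0. Corank 2; j^3 = (2*u + v)*(3*u + 2*v)^2 has shape L^2 M (L != M), so D-series; mu = 7 gives D_7.

D_7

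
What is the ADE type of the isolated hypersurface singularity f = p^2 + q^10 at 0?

A9

The Hessian of f at 0 has rank 1. Corank 1: A-series; mu = 9 gives A_9.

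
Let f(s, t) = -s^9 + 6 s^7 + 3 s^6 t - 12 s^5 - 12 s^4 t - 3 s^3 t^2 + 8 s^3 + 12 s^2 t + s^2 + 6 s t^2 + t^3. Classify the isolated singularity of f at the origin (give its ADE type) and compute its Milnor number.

The Hessian of f at 0 is [[2, 0], [0, 0]] with rank 1, so corank 1. A Groebner basis of the Jacobian ideal J(f) in C{s,t} is {t^2, s}; counting standard monomials gives mu = 2. Corank 1: A-series; mu = 2 gives A_2.

Type A_{2}, Milnor number mu = 2.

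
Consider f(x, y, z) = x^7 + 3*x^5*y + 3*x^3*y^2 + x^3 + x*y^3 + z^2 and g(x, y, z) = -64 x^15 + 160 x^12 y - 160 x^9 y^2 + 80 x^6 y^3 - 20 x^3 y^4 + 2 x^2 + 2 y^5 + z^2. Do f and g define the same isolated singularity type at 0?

No.

The Hessian of f at 0 has rank 1. Corank 2; j^3 = x^3 is a perfect cube, so E-series; the 4-jet and mu = 7 give E_7. The Hessian of g at 0 has rank 2. Corank 1: A-series; mu = 4 gives A_4. f is E_7 but g is A_4, hence not right-equivalent.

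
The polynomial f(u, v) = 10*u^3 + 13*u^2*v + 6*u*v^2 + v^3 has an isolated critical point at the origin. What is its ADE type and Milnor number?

Type D_{4}, Milnor number mu = 4.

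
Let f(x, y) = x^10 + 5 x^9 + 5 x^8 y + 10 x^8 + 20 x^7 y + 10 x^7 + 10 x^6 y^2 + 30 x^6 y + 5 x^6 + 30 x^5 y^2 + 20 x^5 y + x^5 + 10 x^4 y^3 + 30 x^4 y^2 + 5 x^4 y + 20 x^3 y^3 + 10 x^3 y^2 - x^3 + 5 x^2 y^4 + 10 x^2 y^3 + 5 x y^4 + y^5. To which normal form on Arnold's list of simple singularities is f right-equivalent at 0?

The Hessian of f at 0 has rank 0. Corank 2; j^3 = -x^3 is a perfect cube, so E-series; the 5-jet and mu = 8 give E_8.

E8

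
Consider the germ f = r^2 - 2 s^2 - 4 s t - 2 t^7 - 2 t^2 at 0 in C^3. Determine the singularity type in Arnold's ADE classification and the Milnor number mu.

Type A_6, Milnor number mu = 6.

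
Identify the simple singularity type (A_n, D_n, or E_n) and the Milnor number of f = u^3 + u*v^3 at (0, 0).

The Hessian of f at 0 is [[0, 0], [0, 0]] with rank 0, so corank 2. A Groebner basis of the Jacobian ideal J(f) in C{u,v} is {u^3, u*v^2, 3*u^2 + v^3}; counting standard monomials gives mu = 7. Corank 2; j^3 = u^3 is a perfect cube, so E-series; the 4-jet and mu = 7 give E_7.

Type E_{7}, Milnor number mu = 7.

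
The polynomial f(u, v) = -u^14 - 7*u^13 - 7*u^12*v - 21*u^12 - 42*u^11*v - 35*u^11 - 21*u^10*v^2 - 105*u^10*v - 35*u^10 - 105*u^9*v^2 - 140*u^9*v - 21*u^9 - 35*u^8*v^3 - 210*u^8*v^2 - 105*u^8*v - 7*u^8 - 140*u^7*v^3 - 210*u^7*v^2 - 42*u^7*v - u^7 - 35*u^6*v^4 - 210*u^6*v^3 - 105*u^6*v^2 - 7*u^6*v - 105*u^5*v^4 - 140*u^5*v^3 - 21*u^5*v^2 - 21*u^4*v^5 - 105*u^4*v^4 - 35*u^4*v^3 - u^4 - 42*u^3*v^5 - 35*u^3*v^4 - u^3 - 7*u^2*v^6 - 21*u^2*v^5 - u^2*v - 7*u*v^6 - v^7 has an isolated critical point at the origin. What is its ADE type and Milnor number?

Type D8, Milnor number mu = 8.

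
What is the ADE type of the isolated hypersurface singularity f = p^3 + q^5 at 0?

E8

The Hessian of f at 0 has rank 0. Corank 2; j^3 = p^3 is a perfect cube, so E-series; the 5-jet and mu = 8 give E_8.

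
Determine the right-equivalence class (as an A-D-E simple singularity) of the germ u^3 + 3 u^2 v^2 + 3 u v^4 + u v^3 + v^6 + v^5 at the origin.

E_7

The Hessian of f at 0 is [[0, 0], [0, 0]] with rank 0, so corank 2. A Groebner basis of the Jacobian ideal J(f) in C{u,v} is {-u^2 + v^4 - v^3/3, u^3, u^2*v + u^2/3 + v^3/9, u^2 + u*v^2 + v^3/3}; counting standard monomials gives mu = 7. Corank 2; j^3 = u^3 is a perfect cube, so E-series; the 4-jet and mu = 7 give E_7.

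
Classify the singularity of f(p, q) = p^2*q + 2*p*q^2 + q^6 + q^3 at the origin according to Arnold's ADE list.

The Hessian of f at 0 has rank 0. Corank 2; j^3 = q*(p + q)^2 has shape L^2 M (L != M), so D-series; mu = 7 gives D_7.

D_7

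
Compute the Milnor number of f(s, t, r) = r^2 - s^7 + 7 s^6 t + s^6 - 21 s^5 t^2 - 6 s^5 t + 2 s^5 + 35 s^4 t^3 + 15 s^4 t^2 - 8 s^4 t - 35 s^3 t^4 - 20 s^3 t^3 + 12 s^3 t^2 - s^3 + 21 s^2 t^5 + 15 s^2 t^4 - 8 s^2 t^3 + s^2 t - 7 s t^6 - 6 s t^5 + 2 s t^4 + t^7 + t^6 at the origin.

The Hessian of f at 0 has rank 1. Corank 2; j^3 = -s^2*(s - t) has shape L^2 M (L != M), so D-series; mu = 7 gives D_7.

7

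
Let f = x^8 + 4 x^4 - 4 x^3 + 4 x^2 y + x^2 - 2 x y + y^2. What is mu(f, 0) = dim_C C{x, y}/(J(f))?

7

The Hessian of f at 0 has rank 1. Corank 1: A-series; mu = 7 gives A_7.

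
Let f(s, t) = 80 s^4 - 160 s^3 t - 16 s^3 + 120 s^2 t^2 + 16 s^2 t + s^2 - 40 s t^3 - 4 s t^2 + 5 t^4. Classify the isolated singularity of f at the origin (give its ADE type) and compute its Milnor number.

The Hessian of f at 0 has rank 1. Corank 1: A-series; mu = 3 gives A_3.

Type A_3, Milnor number mu = 3.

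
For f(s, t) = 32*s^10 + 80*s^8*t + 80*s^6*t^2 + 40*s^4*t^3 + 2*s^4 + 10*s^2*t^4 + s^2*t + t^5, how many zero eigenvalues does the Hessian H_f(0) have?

2

Hessian at 0 has rank 0.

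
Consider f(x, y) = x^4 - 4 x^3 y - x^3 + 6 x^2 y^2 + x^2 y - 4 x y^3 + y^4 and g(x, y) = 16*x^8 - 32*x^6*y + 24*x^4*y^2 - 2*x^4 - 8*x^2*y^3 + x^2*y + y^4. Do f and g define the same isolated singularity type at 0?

The Hessian of f at 0 is [[0, 0], [0, 0]] with rank 0, so corank 2. A Groebner basis of the Jacobian ideal J(f) in C{x,y} is {x*y^2, x*y/4 + y^3, x^2 - x*y}; counting standard monomials gives mu = 5. Corank 2; j^3 = -x^2*(x - y) has shape L^2 M (L != M), so D-series; mu = 5 gives D_5. The Hessian of g at 0 is [[0, 0], [0, 0]] with rank 0, so corank 2. A Groebner basis of the Jacobian ideal J(g) in C{x,y} is {x^3, x^2/4 + y^3, x*y}; counting standard monomials gives mu = 5. Corank 2; j^3 = x^2*y has shape L^2 M (L != M), so D-series; mu = 5 gives D_5. Both have type D_5, hence right-equivalent.

Yes.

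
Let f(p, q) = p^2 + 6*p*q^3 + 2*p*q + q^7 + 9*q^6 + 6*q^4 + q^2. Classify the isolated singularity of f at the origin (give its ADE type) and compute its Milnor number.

Type A6, Milnor number mu = 6.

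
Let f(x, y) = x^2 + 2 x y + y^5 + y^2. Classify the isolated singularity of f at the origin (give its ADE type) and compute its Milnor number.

The Hessian of f at 0 is [[2, 2], [2, 2]] with rank 1, so corank 1. A Groebner basis of the Jacobian ideal J(f) in C{x,y} is {y^4, x + y}; counting standard monomials gives mu = 4. Corank 1: A-series; mu = 4 gives A_4.

Type A4, Milnor number mu = 4.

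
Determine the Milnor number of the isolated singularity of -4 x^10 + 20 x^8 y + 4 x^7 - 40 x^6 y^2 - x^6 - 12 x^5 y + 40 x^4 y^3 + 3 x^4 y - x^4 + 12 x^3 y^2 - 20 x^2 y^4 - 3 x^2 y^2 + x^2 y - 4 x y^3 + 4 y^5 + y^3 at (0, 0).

The Hessian of f at 0 has rank 0. Corank 2; j^3 = y*(x^2 + y^2) splits into three distinct lines over C (the quadratic factor has nonzero discriminant), so D_4.

4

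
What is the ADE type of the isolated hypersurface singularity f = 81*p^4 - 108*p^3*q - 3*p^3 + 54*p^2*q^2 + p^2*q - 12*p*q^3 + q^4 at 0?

D5

The Hessian of f at 0 is [[0, 0], [0, 0]] with rank 0, so corank 2. A Groebner basis of the Jacobian ideal J(f) in C{p,q} is {p*q^2, p*q/12 + q^3, p^2 - p*q/3}; counting standard monomials gives mu = 5. Corank 2; j^3 = -p^2*(3*p - q) has shape L^2 M (L != M), so D-series; mu = 5 gives D_5.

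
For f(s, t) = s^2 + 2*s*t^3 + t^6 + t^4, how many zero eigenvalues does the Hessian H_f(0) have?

Hessian at 0 has rank 1.

1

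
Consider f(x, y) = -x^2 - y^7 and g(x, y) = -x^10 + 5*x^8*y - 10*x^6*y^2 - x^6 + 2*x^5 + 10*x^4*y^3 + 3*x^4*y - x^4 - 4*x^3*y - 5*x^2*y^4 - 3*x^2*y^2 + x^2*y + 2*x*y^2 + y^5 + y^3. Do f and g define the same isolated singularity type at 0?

No.

The Hessian of f at 0 has rank 1. Corank 1: A-series; mu = 6 gives A_6. The Hessian of g at 0 has rank 0. Corank 2; j^3 = y*(x + y)^2 has shape L^2 M (L != M), so D-series; mu = 6 gives D_6. f is A_6 but g is D_6, hence not right-equivalent.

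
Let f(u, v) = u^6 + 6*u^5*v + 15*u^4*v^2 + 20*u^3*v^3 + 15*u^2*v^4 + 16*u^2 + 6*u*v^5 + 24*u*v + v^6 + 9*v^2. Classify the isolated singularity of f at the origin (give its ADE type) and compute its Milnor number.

Type A_5, Milnor number mu = 5.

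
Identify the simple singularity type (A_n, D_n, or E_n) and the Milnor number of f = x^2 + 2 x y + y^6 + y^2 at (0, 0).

The Hessian of f at 0 is [[2, 2], [2, 2]] with rank 1, so corank 1. A Groebner basis of the Jacobian ideal J(f) in C{x,y} is {y^5, x + y}; counting standard monomials gives mu = 5. Corank 1: A-series; mu = 5 gives A_5.

Type A5, Milnor number mu = 5.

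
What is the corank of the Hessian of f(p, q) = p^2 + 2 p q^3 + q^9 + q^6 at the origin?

The Hessian at 0 is [[2, 0], [0, 0]] of rank 1; hence corank 1.

1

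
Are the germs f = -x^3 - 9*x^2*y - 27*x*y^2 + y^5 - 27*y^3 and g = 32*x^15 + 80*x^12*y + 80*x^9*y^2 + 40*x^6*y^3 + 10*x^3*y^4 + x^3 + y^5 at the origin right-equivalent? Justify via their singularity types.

The Hessian of f at 0 is [[0, 0], [0, 0]] with rank 0, so corank 2. A Groebner basis of the Jacobian ideal J(f) in C{x,y} is {y^4, x^2 + 6*x*y + 9*y^2}; counting standard monomials gives mu = 8. Corank 2; j^3 = -(x + 3*y)^3 is a perfect cube, so E-series; the 5-jet and mu = 8 give E_8. The Hessian of g at 0 is [[0, 0], [0, 0]] with rank 0, so corank 2. A Groebner basis of the Jacobian ideal J(g) in C{x,y} is {y^4, x^2}; counting standard monomials gives mu = 8. Corank 2; j^3 = x^3 is a perfect cube, so E-series; the 5-jet and mu = 8 give E_8. Both have type E_8, hence right-equivalent.

Yes.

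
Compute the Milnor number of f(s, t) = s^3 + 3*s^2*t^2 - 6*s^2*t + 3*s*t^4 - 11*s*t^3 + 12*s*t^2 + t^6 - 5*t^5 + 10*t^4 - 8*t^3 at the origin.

The Hessian of f at 0 is [[0, 0], [0, 0]] with rank 0, so corank 2. A Groebner basis of the Jacobian ideal J(f) in C{s,t} is {-s^2 + 4*s*t + t^4 - t^3/3 - 4*t^2, s^3 + 14*s^2 - 56*s*t - 10*t^3/3 + 56*t^2, s^2*t + 13*s^2/3 - 52*s*t/3 - 23*t^3/9 + 52*t^2/3, s^2 + s*t^2 - 4*s*t - 5*t^3/3 + 4*t^2}; counting standard monomials gives mu = 7. Corank 2; j^3 = (s - 2*t)^3 is a perfect cube, so E-series; the 4-jet and mu = 7 give E_7.

7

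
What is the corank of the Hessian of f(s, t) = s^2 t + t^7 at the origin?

The Hessian at 0 is [[0, 0], [0, 0]] of rank 0; hence corank 2.

2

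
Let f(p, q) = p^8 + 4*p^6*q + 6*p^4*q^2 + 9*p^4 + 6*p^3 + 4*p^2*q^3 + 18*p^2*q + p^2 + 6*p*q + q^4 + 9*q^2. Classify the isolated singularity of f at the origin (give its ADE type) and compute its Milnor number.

Type A_{3}, Milnor number mu = 3.

The Hessian of f at 0 is [[2, 6], [6, 18]] with rank 1, so corank 1. A Groebner basis of the Jacobian ideal J(f) in C{p,q} is {p^2 + p/3 + q, p*q - p/9 - q/3, p/27 + q^2 + q/9}; counting standard monomials gives mu = 3. Corank 1: A-series; mu = 3 gives A_3.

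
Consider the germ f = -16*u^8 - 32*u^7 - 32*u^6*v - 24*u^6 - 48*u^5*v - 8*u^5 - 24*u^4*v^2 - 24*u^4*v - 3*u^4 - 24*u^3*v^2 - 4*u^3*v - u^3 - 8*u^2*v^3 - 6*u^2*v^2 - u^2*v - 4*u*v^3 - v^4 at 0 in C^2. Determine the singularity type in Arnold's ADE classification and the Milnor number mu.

Type D_5, Milnor number mu = 5.

The Hessian of f at 0 is [[0, 0], [0, 0]] with rank 0, so corank 2. A Groebner basis of the Jacobian ideal J(f) in C{u,v} is {u*v^2, -u*v/4 + v^3, u^2 + u*v}; counting standard monomials gives mu = 5. Corank 2; j^3 = -u^2*(u + v) has shape L^2 M (L != M), so D-series; mu = 5 gives D_5.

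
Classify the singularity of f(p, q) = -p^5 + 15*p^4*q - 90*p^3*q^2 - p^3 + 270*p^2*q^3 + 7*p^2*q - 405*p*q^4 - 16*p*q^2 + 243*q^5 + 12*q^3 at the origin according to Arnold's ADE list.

D6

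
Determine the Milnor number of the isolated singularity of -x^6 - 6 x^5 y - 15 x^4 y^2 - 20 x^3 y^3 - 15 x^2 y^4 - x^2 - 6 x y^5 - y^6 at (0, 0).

The Hessian of f at 0 is [[-2, 0], [0, 0]] with rank 1, so corank 1. A Groebner basis of the Jacobian ideal J(f) in C{x,y} is {y^5, x}; counting standard monomials gives mu = 5. Corank 1: A-series; mu = 5 gives A_5.

5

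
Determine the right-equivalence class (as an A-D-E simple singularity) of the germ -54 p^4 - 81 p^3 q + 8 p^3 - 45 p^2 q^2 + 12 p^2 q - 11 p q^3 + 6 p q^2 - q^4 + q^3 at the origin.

The Hessian of f at 0 has rank 0. Corank 2; j^3 = (2*p + q)^3 is a perfect cube, so E-series; the 4-jet and mu = 7 give E_7.

E_{7}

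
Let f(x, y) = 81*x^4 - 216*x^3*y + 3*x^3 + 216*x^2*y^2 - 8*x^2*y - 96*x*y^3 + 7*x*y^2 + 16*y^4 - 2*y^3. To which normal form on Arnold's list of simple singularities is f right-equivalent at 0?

D_5

The Hessian of f at 0 has rank 0. Corank 2; j^3 = (x - y)^2*(3*x - 2*y) has shape L^2 M (L != M), so D-series; mu = 5 gives D_5.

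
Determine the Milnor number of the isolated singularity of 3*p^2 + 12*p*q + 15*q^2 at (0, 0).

1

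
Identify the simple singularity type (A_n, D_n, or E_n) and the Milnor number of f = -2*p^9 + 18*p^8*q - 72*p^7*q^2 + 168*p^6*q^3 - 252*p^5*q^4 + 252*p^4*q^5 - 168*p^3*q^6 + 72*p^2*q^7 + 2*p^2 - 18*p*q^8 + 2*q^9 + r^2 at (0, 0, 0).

Type A_8, Milnor number mu = 8.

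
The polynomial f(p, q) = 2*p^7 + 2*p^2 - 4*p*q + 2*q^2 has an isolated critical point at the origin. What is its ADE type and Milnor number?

Type A_{6}, Milnor number mu = 6.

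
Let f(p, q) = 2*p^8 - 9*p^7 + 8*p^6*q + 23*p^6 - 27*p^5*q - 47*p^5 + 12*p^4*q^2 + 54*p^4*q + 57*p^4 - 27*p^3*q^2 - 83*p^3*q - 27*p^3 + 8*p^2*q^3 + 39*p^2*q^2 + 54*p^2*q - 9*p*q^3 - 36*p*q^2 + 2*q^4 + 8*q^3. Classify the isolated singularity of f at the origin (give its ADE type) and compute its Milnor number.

Type E7, Milnor number mu = 7.

The Hessian of f at 0 is [[0, 0], [0, 0]] with rank 0, so corank 2. A Groebner basis of the Jacobian ideal J(f) in C{p,q} is {-19683*p^2/1547 + 26244*p*q/1547 + q^4 - 27*q^3/1547 - 8748*q^2/1547, p^3 - 7506*p^2/1547 + 10008*p*q/1547 - 1406*q^3/4641 - 3336*q^2/1547, p^2*q - 7533*p^2/1547 + 10044*p*q/1547 - 6281*q^3/13923 - 3348*q^2/1547, -810*p^2/221 + p*q^2 + 1080*p*q/221 - 1336*q^3/1989 - 360*q^2/221}; counting standard monomials gives mu = 7. Corank 2; j^3 = -(3*p - 2*q)^3 is a perfect cube, so E-series; the 4-jet and mu = 7 give E_7.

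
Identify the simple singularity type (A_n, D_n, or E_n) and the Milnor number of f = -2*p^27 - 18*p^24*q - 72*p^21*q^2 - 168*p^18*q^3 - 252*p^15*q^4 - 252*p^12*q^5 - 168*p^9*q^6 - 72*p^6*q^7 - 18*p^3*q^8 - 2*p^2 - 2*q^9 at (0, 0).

Type A8, Milnor number mu = 8.

The Hessian of f at 0 is [[-4, 0], [0, 0]] with rank 1, so corank 1. A Groebner basis of the Jacobian ideal J(f) in C{p,q} is {q^8, p}; counting standard monomials gives mu = 8. Corank 1: A-series; mu = 8 gives A_8.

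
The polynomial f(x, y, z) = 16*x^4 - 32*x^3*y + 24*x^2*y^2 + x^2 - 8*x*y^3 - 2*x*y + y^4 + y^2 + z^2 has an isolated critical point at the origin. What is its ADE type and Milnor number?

The Hessian of f at 0 is [[2, -2, 0], [-2, 2, 0], [0, 0, 2]] with rank 2, so corank 1. A Groebner basis of the Jacobian ideal J(f) in C{x,y,z} is {y^3, x - y, z}; counting standard monomials gives mu = 3. Corank 1: A-series; mu = 3 gives A_3.

Type A3, Milnor number mu = 3.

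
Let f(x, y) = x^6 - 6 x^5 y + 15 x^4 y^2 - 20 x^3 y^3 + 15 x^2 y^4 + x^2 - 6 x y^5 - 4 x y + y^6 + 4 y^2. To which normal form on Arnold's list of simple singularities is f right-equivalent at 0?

The Hessian of f at 0 has rank 1. Corank 1: A-series; mu = 5 gives A_5.

A_{5}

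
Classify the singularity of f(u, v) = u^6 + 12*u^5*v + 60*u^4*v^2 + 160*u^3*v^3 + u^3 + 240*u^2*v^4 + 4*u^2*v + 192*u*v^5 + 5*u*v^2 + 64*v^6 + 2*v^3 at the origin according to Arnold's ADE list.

The Hessian of f at 0 has rank 0. Corank 2; j^3 = (u + v)^2*(u + 2*v) has shape L^2 M (L != M), so D-series; mu = 7 gives D_7.

D7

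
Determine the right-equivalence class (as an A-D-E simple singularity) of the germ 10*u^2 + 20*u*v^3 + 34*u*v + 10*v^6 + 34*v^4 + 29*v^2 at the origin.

A1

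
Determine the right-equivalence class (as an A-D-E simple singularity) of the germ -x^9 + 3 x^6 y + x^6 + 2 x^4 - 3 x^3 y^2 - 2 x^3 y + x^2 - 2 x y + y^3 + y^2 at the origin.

A_2

The Hessian of f at 0 has rank 1. Corank 1: A-series; mu = 2 gives A_2.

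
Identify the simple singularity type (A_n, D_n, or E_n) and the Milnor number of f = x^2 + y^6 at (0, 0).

Type A5, Milnor number mu = 5.

The Hessian of f at 0 has rank 1. Corank 1: A-series; mu = 5 gives A_5.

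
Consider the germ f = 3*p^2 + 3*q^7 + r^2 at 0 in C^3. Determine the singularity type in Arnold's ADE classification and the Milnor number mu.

Type A_6, Milnor number mu = 6.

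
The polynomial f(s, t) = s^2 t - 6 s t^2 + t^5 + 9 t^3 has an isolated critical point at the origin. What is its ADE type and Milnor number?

The Hessian of f at 0 has rank 0. Corank 2; j^3 = t*(s - 3*t)^2 has shape L^2 M (L != M), so D-series; mu = 6 gives D_6.

Type D_6, Milnor number mu = 6.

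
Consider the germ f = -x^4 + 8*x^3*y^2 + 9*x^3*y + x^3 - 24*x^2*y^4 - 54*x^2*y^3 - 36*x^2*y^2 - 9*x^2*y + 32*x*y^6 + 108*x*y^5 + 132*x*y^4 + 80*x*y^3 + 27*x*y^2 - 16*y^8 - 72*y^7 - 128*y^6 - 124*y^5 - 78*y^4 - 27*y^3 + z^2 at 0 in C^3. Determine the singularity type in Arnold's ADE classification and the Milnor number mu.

Type E_{7}, Milnor number mu = 7.

The Hessian of f at 0 is [[0, 0, 0], [0, 0, 0], [0, 0, 2]] with rank 1, so corank 2. A Groebner basis of the Jacobian ideal J(f) in C{x,y,z} is {-x^2 + 6*x*y + y^4 + y^3/3 - 9*y^2, x^3 - 39*x^2 + 234*x*y - 14*y^3 - 351*y^2, x^2*y - 25*x^2/3 + 50*x*y - 56*y^3/9 - 75*y^2, -4*x^2/3 + x*y^2 + 8*x*y - 23*y^3/9 - 12*y^2, z}; counting standard monomials gives mu = 7. Corank 2; j^3 = (x - 3*y)^3 is a perfect cube, so E-series; the 4-jet and mu = 7 give E_7.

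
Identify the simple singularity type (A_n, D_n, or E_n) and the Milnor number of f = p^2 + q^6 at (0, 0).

The Hessian of f at 0 is [[2, 0], [0, 0]] with rank 1, so corank 1. A Groebner basis of the Jacobian ideal J(f) in C{p,q} is {q^5, p}; counting standard monomials gives mu = 5. Corank 1: A-series; mu = 5 gives A_5.

Type A5, Milnor number mu = 5.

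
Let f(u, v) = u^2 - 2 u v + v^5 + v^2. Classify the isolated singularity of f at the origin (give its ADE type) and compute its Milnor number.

Type A_{4}, Milnor number mu = 4.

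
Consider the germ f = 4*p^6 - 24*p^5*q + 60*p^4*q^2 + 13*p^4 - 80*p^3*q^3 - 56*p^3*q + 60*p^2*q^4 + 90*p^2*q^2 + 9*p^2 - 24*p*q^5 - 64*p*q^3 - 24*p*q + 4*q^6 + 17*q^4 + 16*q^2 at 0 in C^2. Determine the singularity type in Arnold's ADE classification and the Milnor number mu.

Type A_3, Milnor number mu = 3.

The Hessian of f at 0 is [[18, -24], [-24, 32]] with rank 1, so corank 1. A Groebner basis of the Jacobian ideal J(f) in C{p,q} is {q^3, p - 4*q/3}; counting standard monomials gives mu = 3. Corank 1: A-series; mu = 3 gives A_3.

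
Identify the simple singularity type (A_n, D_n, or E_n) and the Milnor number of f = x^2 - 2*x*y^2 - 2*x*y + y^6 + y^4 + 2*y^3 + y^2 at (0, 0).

Type A5, Milnor number mu = 5.

The Hessian of f at 0 is [[2, -2], [-2, 2]] with rank 1, so corank 1. A Groebner basis of the Jacobian ideal J(f) in C{x,y} is {x^3 - 3*x^2 + 5*x*y - 2*x + 2*y, x^2*y - 2*x^2 + 3*x*y - x + y, -x + y^2 + y}; counting standard monomials gives mu = 5. Corank 1: A-series; mu = 5 gives A_5.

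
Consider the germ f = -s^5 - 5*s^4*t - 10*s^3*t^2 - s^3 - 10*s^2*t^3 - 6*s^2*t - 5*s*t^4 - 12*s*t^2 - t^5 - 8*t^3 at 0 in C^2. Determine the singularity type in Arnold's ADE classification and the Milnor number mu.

The Hessian of f at 0 has rank 0. Corank 2; j^3 = -(s + 2*t)^3 is a perfect cube, so E-series; the 5-jet and mu = 8 give E_8.

Type E8, Milnor number mu = 8.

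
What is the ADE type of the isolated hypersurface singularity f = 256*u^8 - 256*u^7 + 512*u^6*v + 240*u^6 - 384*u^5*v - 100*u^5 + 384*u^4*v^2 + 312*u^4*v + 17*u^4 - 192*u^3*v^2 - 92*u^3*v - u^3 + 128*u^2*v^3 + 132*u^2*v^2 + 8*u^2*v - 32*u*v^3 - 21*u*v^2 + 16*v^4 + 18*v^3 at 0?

The Hessian of f at 0 is [[0, 0], [0, 0]] with rank 0, so corank 2. A Groebner basis of the Jacobian ideal J(f) in C{u,v} is {u*v^2 - 3*u*v/50 + 9*v^2/50, -u*v/50 + v^3 + 3*v^2/50, u^2 - 152*u*v/25 + 231*v^2/25}; counting standard monomials gives mu = 5. Corank 2; j^3 = -(u - 3*v)^2*(u - 2*v) has shape L^2 M (L != M), so D-series; mu = 5 gives D_5.

D_5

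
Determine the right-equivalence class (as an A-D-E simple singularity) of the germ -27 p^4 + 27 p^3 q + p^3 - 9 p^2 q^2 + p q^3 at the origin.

The Hessian of f at 0 has rank 0. Corank 2; j^3 = p^3 is a perfect cube, so E-series; the 4-jet and mu = 7 give E_7.

E7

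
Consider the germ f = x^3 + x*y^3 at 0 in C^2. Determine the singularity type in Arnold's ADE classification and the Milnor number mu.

Type E7, Milnor number mu = 7.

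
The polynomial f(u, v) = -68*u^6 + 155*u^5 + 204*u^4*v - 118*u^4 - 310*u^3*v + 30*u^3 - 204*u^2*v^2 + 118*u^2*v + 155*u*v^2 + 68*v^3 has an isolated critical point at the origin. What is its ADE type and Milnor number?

The Hessian of f at 0 has rank 0. Corank 2; j^3 = (3*u + 4*v)*(10*u^2 + 26*u*v + 17*v^2) splits into three distinct lines over C (the quadratic factor has nonzero discriminant), so D_4.

Type D4, Milnor number mu = 4.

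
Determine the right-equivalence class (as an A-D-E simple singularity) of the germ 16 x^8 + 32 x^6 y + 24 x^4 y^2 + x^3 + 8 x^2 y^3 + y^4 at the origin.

The Hessian of f at 0 has rank 0. Corank 2; j^3 = x^3 is a perfect cube, so E-series; the 4-jet and mu = 6 give E_6.

E_{6}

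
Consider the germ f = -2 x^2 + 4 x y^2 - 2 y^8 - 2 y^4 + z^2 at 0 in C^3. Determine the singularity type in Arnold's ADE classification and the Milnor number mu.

The Hessian of f at 0 has rank 2. Corank 1: A-series; mu = 7 gives A_7.

Type A_7, Milnor number mu = 7.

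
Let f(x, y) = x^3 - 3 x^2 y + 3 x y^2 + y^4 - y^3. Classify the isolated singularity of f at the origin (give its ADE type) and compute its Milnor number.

Type E_6, Milnor number mu = 6.

The Hessian of f at 0 is [[0, 0], [0, 0]] with rank 0, so corank 2. A Groebner basis of the Jacobian ideal J(f) in C{x,y} is {y^3, x^2 - 2*x*y + y^2}; counting standard monomials gives mu = 6. Corank 2; j^3 = (x - y)^3 is a perfect cube, so E-series; the 4-jet and mu = 6 give E_6.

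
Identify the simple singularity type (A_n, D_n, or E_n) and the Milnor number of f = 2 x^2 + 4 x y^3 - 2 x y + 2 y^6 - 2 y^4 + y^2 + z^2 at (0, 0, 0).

Type A_{1}, Milnor number mu = 1.

The Hessian of f at 0 is [[4, -2, 0], [-2, 2, 0], [0, 0, 2]] with rank 3, so corank 0. A Groebner basis of the Jacobian ideal J(f) in C{x,y,z} is {x, y, z}; counting standard monomials gives mu = 1. Corank 0: nondegenerate Morse point, so A_1.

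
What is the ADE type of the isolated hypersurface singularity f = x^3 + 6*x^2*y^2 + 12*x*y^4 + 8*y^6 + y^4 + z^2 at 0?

E6

The Hessian of f at 0 has rank 1. Corank 2; j^3 = x^3 is a perfect cube, so E-series; the 4-jet and mu = 6 give E_6.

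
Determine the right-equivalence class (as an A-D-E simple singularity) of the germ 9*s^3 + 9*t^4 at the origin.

E_{6}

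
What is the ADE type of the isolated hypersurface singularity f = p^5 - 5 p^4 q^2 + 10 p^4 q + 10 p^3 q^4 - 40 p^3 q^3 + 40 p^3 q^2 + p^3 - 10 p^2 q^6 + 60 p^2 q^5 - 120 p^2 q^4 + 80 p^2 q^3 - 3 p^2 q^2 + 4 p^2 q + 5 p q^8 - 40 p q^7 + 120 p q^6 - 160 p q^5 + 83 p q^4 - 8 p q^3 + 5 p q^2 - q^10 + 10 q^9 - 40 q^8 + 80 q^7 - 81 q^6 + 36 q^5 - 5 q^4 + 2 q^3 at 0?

The Hessian of f at 0 is [[0, 0], [0, 0]] with rank 0, so corank 2. A Groebner basis of the Jacobian ideal J(f) in C{p,q} is {p^3 + 2*p^2 + 5*p*q + 3*q^2, p^2*q - 7*p^2/4 - 9*p*q/2 - 11*q^2/4, 3*p^2/2 + p*q^2 + 4*p*q + 5*q^2/2, -5*p^2/4 - 7*p*q/2 + q^3 - 9*q^2/4}; counting standard monomials gives mu = 6. Corank 2; j^3 = (p + q)^2*(p + 2*q) has shape L^2 M (L != M), so D-series; mu = 6 gives D_6.

D_6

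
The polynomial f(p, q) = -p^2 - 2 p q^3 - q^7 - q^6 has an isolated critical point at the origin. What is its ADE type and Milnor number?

The Hessian of f at 0 has rank 1. Corank 1: A-series; mu = 6 gives A_6.

Type A_6, Milnor number mu = 6.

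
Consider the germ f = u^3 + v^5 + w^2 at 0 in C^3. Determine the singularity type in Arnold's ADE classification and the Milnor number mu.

Type E_{8}, Milnor number mu = 8.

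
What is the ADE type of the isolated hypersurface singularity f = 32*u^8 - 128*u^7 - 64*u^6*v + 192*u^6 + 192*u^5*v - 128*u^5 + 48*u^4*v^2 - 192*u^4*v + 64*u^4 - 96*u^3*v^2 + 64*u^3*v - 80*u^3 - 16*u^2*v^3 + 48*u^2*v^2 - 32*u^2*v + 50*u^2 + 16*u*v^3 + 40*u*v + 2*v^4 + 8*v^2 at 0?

The Hessian of f at 0 has rank 1. Corank 1: A-series; mu = 3 gives A_3.

A_{3}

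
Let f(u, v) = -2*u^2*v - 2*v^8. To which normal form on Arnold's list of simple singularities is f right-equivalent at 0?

D9

The Hessian of f at 0 has rank 0. Corank 2; j^3 = -2*u^2*v has shape L^2 M (L != M), so D-series; mu = 9 gives D_9.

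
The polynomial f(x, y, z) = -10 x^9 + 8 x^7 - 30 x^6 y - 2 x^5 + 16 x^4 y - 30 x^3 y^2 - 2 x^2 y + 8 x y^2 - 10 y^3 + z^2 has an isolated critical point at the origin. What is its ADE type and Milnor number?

Type D4, Milnor number mu = 4.

The Hessian of f at 0 is [[0, 0, 0], [0, 0, 0], [0, 0, 2]] with rank 1, so corank 2. A Groebner basis of the Jacobian ideal J(f) in C{x,y,z} is {y^3, x^2 - y^2, x*y - 2*y^2, z}; counting standard monomials gives mu = 4. Corank 2; j^3 = -2*y*(x^2 - 4*x*y + 5*y^2) splits into three distinct lines over C (the quadratic factor has nonzero discriminant), so D_4.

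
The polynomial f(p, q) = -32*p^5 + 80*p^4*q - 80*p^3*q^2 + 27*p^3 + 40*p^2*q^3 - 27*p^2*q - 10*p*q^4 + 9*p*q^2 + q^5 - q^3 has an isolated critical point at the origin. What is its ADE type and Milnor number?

Type E_{8}, Milnor number mu = 8.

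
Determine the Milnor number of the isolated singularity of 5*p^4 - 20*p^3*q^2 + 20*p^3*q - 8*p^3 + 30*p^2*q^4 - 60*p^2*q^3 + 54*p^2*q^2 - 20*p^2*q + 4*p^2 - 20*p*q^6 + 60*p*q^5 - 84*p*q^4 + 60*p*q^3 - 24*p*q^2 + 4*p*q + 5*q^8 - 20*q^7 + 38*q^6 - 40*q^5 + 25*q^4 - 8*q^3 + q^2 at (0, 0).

3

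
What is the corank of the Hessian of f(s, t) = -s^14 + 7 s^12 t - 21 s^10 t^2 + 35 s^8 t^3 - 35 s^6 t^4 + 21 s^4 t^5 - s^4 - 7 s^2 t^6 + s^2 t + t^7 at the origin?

The Hessian at 0 is [[0, 0], [0, 0]] of rank 0; hence corank 2.

2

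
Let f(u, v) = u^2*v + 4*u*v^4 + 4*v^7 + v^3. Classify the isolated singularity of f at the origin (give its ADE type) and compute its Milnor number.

Type D4, Milnor number mu = 4.

The Hessian of f at 0 is [[0, 0], [0, 0]] with rank 0, so corank 2. A Groebner basis of the Jacobian ideal J(f) in C{u,v} is {v^3, u^2 + 3*v^2, u*v}; counting standard monomials gives mu = 4. Corank 2; j^3 = v*(u^2 + v^2) splits into three distinct lines over C (the quadratic factor has nonzero discriminant), so D_4.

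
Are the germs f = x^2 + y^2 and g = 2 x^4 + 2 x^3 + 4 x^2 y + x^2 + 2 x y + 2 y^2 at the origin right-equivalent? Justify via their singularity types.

Yes.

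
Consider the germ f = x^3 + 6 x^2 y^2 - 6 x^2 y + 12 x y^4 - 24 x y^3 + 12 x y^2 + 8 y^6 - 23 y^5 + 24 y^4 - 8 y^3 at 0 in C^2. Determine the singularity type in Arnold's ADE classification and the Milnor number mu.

The Hessian of f at 0 has rank 0. Corank 2; j^3 = (x - 2*y)^3 is a perfect cube, so E-series; the 5-jet and mu = 8 give E_8.

Type E8, Milnor number mu = 8.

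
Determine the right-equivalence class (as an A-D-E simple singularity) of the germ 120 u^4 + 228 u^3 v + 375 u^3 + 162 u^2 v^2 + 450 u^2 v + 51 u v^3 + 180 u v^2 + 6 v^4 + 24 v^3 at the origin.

The Hessian of f at 0 has rank 0. Corank 2; j^3 = 3*(5*u + 2*v)^3 is a perfect cube, so E-series; the 4-jet and mu = 7 give E_7.

E_7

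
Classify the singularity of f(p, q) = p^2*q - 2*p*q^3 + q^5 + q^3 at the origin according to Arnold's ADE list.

The Hessian of f at 0 has rank 0. Corank 2; j^3 = q*(p^2 + q^2) splits into three distinct lines over C (the quadratic factor has nonzero discriminant), so D_4.

D_4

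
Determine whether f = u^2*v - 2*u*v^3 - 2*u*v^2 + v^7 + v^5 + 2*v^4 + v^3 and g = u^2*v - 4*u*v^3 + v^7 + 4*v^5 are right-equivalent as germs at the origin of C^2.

Yes.

The Hessian of f at 0 has rank 0. Corank 2; j^3 = v*(u - v)^2 has shape L^2 M (L != M), so D-series; mu = 8 gives D_8. The Hessian of g at 0 has rank 0. Corank 2; j^3 = u^2*v has shape L^2 M (L != M), so D-series; mu = 8 gives D_8. Both have type D_8, hence right-equivalent.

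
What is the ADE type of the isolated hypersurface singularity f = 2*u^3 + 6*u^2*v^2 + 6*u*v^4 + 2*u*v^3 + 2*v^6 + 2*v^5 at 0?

E_7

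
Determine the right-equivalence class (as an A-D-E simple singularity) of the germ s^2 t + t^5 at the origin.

D_{6}

The Hessian of f at 0 is [[0, 0], [0, 0]] with rank 0, so corank 2. A Groebner basis of the Jacobian ideal J(f) in C{s,t} is {s^2/5 + t^4, s^3, s*t}; counting standard monomials gives mu = 6. Corank 2; j^3 = s^2*t has shape L^2 M (L != M), so D-series; mu = 6 gives D_6.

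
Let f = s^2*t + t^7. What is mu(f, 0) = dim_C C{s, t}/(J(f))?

8

The Hessian of f at 0 has rank 0. Corank 2; j^3 = s^2*t has shape L^2 M (L != M), so D-series; mu = 8 gives D_8.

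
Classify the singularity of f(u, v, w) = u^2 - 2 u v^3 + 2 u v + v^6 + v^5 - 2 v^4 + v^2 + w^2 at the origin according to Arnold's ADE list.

The Hessian of f at 0 has rank 2. Corank 1: A-series; mu = 4 gives A_4.

A4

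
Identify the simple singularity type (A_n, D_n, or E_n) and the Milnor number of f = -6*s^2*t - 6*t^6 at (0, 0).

The Hessian of f at 0 has rank 0. Corank 2; j^3 = -6*s^2*t has shape L^2 M (L != M), so D-series; mu = 7 gives D_7.

Type D_7, Milnor number mu = 7.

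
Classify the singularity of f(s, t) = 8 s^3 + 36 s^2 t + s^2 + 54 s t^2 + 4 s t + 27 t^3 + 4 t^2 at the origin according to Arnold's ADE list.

A2

The Hessian of f at 0 has rank 1. Corank 1: A-series; mu = 2 gives A_2.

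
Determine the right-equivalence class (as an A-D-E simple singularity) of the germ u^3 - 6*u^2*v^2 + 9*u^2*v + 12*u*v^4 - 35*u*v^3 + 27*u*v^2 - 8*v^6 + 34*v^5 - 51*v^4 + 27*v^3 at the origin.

The Hessian of f at 0 has rank 0. Corank 2; j^3 = (u + 3*v)^3 is a perfect cube, so E-series; the 4-jet and mu = 7 give E_7.

E_{7}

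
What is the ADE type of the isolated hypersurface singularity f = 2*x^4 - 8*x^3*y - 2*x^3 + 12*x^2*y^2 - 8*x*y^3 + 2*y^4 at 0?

E_6

The Hessian of f at 0 has rank 0. Corank 2; j^3 = -2*x^3 is a perfect cube, so E-series; the 4-jet and mu = 6 give E_6.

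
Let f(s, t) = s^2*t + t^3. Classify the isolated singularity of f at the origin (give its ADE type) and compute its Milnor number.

Type D4, Milnor number mu = 4.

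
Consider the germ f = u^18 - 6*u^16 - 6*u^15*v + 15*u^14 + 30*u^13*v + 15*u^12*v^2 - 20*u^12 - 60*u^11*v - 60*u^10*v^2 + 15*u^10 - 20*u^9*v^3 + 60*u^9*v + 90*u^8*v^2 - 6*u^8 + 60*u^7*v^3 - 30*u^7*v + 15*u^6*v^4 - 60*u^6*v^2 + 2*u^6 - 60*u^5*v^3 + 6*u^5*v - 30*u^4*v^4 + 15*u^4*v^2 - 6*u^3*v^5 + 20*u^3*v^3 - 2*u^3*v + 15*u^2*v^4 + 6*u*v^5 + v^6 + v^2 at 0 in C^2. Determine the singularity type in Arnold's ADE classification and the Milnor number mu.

The Hessian of f at 0 has rank 1. Corank 1: A-series; mu = 5 gives A_5.

Type A_5, Milnor number mu = 5.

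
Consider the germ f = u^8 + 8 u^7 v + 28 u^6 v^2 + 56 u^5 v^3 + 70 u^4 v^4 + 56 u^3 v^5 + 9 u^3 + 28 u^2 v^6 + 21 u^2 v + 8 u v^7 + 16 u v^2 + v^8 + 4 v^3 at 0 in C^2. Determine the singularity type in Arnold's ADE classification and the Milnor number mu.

The Hessian of f at 0 has rank 0. Corank 2; j^3 = (u + v)*(3*u + 2*v)^2 has shape L^2 M (L != M), so D-series; mu = 9 gives D_9.

Type D9, Milnor number mu = 9.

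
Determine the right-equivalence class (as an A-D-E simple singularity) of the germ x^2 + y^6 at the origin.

The Hessian of f at 0 is [[2, 0], [0, 0]] with rank 1, so corank 1. A Groebner basis of the Jacobian ideal J(f) in C{x,y} is {y^5, x}; counting standard monomials gives mu = 5. Corank 1: A-series; mu = 5 gives A_5.

A5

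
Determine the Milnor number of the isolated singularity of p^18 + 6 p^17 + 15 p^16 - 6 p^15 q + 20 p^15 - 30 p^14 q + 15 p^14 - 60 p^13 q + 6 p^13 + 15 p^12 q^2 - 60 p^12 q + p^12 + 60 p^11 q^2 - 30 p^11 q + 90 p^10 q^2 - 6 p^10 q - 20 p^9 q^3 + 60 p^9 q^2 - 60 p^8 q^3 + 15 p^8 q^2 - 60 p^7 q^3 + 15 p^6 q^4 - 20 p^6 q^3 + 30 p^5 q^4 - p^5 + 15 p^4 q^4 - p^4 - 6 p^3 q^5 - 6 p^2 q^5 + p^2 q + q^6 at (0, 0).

7

The Hessian of f at 0 is [[0, 0], [0, 0]] with rank 0, so corank 2. A Groebner basis of the Jacobian ideal J(f) in C{p,q} is {p^2/6 + q^5, p^3, p*q}; counting standard monomials gives mu = 7. Corank 2; j^3 = p^2*q has shape L^2 M (L != M), so D-series; mu = 7 gives D_7.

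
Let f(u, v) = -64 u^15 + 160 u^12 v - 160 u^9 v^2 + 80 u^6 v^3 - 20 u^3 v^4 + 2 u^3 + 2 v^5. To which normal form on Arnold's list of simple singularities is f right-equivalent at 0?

The Hessian of f at 0 has rank 0. Corank 2; j^3 = 2*u^3 is a perfect cube, so E-series; the 5-jet and mu = 8 give E_8.

E8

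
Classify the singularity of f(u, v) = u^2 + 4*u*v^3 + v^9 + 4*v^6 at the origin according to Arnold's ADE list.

A_8

The Hessian of f at 0 is [[2, 0], [0, 0]] with rank 1, so corank 1. A Groebner basis of the Jacobian ideal J(f) in C{u,v} is {u^2*v^2, u^3, u/2 + v^3}; counting standard monomials gives mu = 8. Corank 1: A-series; mu = 8 gives A_8.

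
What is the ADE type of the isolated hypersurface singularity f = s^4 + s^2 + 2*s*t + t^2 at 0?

A_{3}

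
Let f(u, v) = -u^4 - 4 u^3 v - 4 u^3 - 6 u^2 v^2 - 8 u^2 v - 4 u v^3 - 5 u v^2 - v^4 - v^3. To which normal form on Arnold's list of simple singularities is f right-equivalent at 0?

D5

The Hessian of f at 0 is [[0, 0], [0, 0]] with rank 0, so corank 2. A Groebner basis of the Jacobian ideal J(f) in C{u,v} is {u*v^2 + 2*u*v + v^2, -4*u*v + v^3 - 2*v^2, u^2 + 3*u*v/2 + v^2/2}; counting standard monomials gives mu = 5. Corank 2; j^3 = -(u + v)*(2*u + v)^2 has shape L^2 M (L != M), so D-series; mu = 5 gives D_5.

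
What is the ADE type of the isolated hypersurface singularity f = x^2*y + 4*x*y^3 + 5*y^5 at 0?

D_{6}

The Hessian of f at 0 is [[0, 0], [0, 0]] with rank 0, so corank 2. A Groebner basis of the Jacobian ideal J(f) in C{x,y} is {x^3, x^2*y, -2*x^2 + x*y^2, x*y/2 + y^3}; counting standard monomials gives mu = 6. Corank 2; j^3 = x^2*y has shape L^2 M (L != M), so D-series; mu = 6 gives D_6.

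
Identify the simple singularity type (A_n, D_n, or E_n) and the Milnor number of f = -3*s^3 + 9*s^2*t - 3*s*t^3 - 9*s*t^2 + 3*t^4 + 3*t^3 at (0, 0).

Type E_{7}, Milnor number mu = 7.

The Hessian of f at 0 has rank 0. Corank 2; j^3 = -3*(s - t)^3 is a perfect cube, so E-series; the 4-jet and mu = 7 give E_7.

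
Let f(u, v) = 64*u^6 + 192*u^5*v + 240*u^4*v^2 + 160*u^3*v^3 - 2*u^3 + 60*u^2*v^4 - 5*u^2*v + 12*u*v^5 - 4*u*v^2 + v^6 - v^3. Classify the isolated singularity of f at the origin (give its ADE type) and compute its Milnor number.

Type D7, Milnor number mu = 7.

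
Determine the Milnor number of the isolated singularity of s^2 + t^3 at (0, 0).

2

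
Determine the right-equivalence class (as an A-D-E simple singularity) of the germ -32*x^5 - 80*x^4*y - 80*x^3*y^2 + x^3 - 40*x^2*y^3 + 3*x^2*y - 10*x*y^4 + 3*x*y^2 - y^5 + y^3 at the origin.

E8

The Hessian of f at 0 is [[0, 0], [0, 0]] with rank 0, so corank 2. A Groebner basis of the Jacobian ideal J(f) in C{x,y} is {y^5, x*y^3 + 7*y^4/8, x^2 + 2*x*y + y^2}; counting standard monomials gives mu = 8. Corank 2; j^3 = (x + y)^3 is a perfect cube, so E-series; the 5-jet and mu = 8 give E_8.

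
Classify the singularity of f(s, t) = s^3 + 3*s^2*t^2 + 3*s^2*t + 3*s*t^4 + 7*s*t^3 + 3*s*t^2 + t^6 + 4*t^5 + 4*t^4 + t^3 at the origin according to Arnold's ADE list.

E_7

The Hessian of f at 0 has rank 0. Corank 2; j^3 = (s + t)^3 is a perfect cube, so E-series; the 4-jet and mu = 7 give E_7.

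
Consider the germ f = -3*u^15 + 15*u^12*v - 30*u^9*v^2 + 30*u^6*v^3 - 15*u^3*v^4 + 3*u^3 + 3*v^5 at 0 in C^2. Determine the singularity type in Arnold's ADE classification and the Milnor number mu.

The Hessian of f at 0 is [[0, 0], [0, 0]] with rank 0, so corank 2. A Groebner basis of the Jacobian ideal J(f) in C{u,v} is {v^4, u^2}; counting standard monomials gives mu = 8. Corank 2; j^3 = 3*u^3 is a perfect cube, so E-series; the 5-jet and mu = 8 give E_8.

Type E_8, Milnor number mu = 8.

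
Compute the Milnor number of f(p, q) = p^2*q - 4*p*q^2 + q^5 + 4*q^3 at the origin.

6

The Hessian of f at 0 has rank 0. Corank 2; j^3 = q*(p - 2*q)^2 has shape L^2 M (L != M), so D-series; mu = 6 gives D_6.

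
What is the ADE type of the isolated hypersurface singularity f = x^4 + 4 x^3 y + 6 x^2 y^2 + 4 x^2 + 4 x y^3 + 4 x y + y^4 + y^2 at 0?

A_{3}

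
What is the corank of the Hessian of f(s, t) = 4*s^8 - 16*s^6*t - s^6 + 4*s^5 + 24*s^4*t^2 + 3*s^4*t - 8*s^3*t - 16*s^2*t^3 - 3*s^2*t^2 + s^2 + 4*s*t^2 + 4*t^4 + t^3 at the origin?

Hessian at 0 has rank 1.

1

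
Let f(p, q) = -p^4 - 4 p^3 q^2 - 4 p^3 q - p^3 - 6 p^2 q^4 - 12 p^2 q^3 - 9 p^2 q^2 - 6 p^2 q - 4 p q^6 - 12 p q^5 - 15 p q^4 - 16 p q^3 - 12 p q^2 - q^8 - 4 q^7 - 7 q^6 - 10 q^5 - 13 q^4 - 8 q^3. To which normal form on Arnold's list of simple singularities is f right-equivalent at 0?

The Hessian of f at 0 has rank 0. Corank 2; j^3 = -(p + 2*q)^3 is a perfect cube, so E-series; the 4-jet and mu = 6 give E_6.

E_{6}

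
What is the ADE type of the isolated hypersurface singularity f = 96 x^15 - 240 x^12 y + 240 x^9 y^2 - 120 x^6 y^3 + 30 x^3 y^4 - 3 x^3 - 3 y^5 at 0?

E8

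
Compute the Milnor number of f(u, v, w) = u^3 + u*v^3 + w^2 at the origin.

The Hessian of f at 0 is [[0, 0, 0], [0, 0, 0], [0, 0, 2]] with rank 1, so corank 2. A Groebner basis of the Jacobian ideal J(f) in C{u,v,w} is {u^3, u*v^2, 3*u^2 + v^3, w}; counting standard monomials gives mu = 7. Corank 2; j^3 = u^3 is a perfect cube, so E-series; the 4-jet and mu = 7 give E_7.

7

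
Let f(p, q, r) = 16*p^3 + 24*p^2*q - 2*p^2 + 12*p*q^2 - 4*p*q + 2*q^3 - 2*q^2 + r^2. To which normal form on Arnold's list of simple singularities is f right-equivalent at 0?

The Hessian of f at 0 is [[-4, -4, 0], [-4, -4, 0], [0, 0, 2]] with rank 2, so corank 1. A Groebner basis of the Jacobian ideal J(f) in C{p,q,r} is {q^2, p + q, r}; counting standard monomials gives mu = 2. Corank 1: A-series; mu = 2 gives A_2.

A_{2}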